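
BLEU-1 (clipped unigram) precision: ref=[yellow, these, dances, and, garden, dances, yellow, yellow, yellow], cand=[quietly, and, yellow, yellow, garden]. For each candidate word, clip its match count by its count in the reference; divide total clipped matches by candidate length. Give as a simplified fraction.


Reference word counts: {'and': 1, 'dances': 2, 'garden': 1, 'these': 1, 'yellow': 4}
Checking each candidate word (with clipping):
  'quietly' -> not in reference -> no match (matches: 0)
  'and' -> in reference (ref count 1, used 1/1) -> match (matches: 1)
  'yellow' -> in reference (ref count 4, used 1/4) -> match (matches: 2)
  'yellow' -> in reference (ref count 4, used 2/4) -> match (matches: 3)
  'garden' -> in reference (ref count 1, used 1/1) -> match (matches: 4)
Clipped matches: 4, Candidate length: 5
Precision = 4/5

4/5


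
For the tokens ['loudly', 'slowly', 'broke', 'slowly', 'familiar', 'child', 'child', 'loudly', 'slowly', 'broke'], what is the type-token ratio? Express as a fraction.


Tokens: 10
Unique types: ('broke', 'child', 'familiar', 'loudly', 'slowly') = 5
TTR = 5/10
Simplify: divide both by 5 -> 1/2
TTR = 1/2

1/2


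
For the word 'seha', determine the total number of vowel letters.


Scanning each character of 'seha':
  Position 1: 's' -> consonant (running count: 0)
  Position 2: 'e' -> vowel (running count: 1)
  Position 3: 'h' -> consonant (running count: 1)
  Position 4: 'a' -> vowel (running count: 2)
Total vowels: 2

2


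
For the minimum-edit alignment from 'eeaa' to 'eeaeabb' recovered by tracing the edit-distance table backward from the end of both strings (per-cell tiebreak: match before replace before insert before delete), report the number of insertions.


Edit distance = 3. Backtracking from cell (4, 7) with preference match > replace > insert > delete,
then listing the resulting alignment 'eeaa' -> 'eeaeabb' left to right:
  Step 1: keep 'e'
  Step 2: keep 'e'
  Step 3: keep 'a'
  Step 4: insert 'e' [insertion #1]
  Step 5: keep 'a'
  Step 6: insert 'b' [insertion #2]
  Step 7: insert 'b' [insertion #3]
Total insertions: 3

3


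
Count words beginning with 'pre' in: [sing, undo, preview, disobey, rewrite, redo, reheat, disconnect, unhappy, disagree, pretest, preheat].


Checking each word for prefix 'pre':
  'sing' -> no (count: 0)
  'undo' -> no (count: 0)
  'preview' -> YES, starts with 'pre' (count: 1)
  'disobey' -> no (count: 1)
  'rewrite' -> no (count: 1)
  'redo' -> no (count: 1)
  'reheat' -> no (count: 1)
  'disconnect' -> no (count: 1)
  'unhappy' -> no (count: 1)
  'disagree' -> no (count: 1)
  'pretest' -> YES, starts with 'pre' (count: 2)
  'preheat' -> YES, starts with 'pre' (count: 3)
Total with prefix 'pre': 3

3


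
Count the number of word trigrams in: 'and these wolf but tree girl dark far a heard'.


Word trigrams from [10] words:
  Trigram 1: (and these wolf)
  Trigram 2: (these wolf but)
  Trigram 3: (wolf but tree)
  Trigram 4: (but tree girl)
  Trigram 5: (tree girl dark)
  Trigram 6: (girl dark far)
  Trigram 7: (dark far a)
  Trigram 8: (far a heard)
Total word trigrams: 10 - 2 = 8

8


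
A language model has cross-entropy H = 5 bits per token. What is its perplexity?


Perplexity formula: PP = 2^H
H = 5
PP = 2^5
Steps: 2^1 = 2, 2^2 = 4, 2^3 = 8, 2^4 = 16, 2^5 = 32
PP = 32

32


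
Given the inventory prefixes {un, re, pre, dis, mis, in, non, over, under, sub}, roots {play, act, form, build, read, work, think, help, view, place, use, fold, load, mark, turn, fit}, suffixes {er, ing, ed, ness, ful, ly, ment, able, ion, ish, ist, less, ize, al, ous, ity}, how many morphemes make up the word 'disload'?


Segmenting 'disload' against the inventory:
  'dis' -> prefix (morpheme 1)
  'load' -> root (morpheme 2)
Total morphemes: 2

2


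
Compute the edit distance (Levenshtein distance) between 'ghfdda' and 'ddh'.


Building DP table for s1='ghfdda' (len 6) and s2='ddh' (len 3):
       d  d  h
    0  1  2  3
  g 1  1  2  3
  h 2  2  2  2
  f 3  3  3  3
  d 4  3  3  4
  d 5  4  3  4
  a 6  5  4  4
Edit distance = dp[6][3] = 4

4


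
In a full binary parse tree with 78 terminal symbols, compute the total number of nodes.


Leaf nodes (terminals): 78
Internal nodes = n - 1 = 78 - 1 = 77
Total = leaves + internal = 78 + 77 = 155

155


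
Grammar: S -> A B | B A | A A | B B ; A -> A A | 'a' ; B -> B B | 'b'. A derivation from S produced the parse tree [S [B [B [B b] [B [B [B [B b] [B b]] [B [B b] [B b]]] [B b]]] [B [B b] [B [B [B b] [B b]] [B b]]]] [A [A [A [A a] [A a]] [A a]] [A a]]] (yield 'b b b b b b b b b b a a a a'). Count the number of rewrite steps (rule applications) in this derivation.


Every bracketed nonterminal node [X ...] in the tree is produced by exactly one rule application.
Reading the tree off as a leftmost derivation:
  Step 1: S  =>  B A   (applied S -> B A)
  Step 2: B A  =>  B B A   (applied B -> B B)
  Step 3: B B A  =>  B B B A   (applied B -> B B)
  Step 4: B B B A  =>  b B B A   (applied B -> b)
  Step 5: b B B A  =>  b B B B A   (applied B -> B B)
  Step 6: b B B B A  =>  b B B B B A   (applied B -> B B)
  Step 7: b B B B B A  =>  b B B B B B A   (applied B -> B B)
  Step 8: b B B B B B A  =>  b b B B B B A   (applied B -> b)
  Step 9: b b B B B B A  =>  b b b B B B A   (applied B -> b)
  Step 10: b b b B B B A  =>  b b b B B B B A   (applied B -> B B)
  Step 11: b b b B B B B A  =>  b b b b B B B A   (applied B -> b)
  Step 12: b b b b B B B A  =>  b b b b b B B A   (applied B -> b)
  Step 13: b b b b b B B A  =>  b b b b b b B A   (applied B -> b)
  Step 14: b b b b b b B A  =>  b b b b b b B B A   (applied B -> B B)
  Step 15: b b b b b b B B A  =>  b b b b b b b B A   (applied B -> b)
  Step 16: b b b b b b b B A  =>  b b b b b b b B B A   (applied B -> B B)
  Step 17: b b b b b b b B B A  =>  b b b b b b b B B B A   (applied B -> B B)
  Step 18: b b b b b b b B B B A  =>  b b b b b b b b B B A   (applied B -> b)
  Step 19: b b b b b b b b B B A  =>  b b b b b b b b b B A   (applied B -> b)
  Step 20: b b b b b b b b b B A  =>  b b b b b b b b b b A   (applied B -> b)
  Step 21: b b b b b b b b b b A  =>  b b b b b b b b b b A A   (applied A -> A A)
  Step 22: b b b b b b b b b b A A  =>  b b b b b b b b b b A A A   (applied A -> A A)
  Step 23: b b b b b b b b b b A A A  =>  b b b b b b b b b b A A A A   (applied A -> A A)
  Step 24: b b b b b b b b b b A A A A  =>  b b b b b b b b b b a A A A   (applied A -> a)
  Step 25: b b b b b b b b b b a A A A  =>  b b b b b b b b b b a a A A   (applied A -> a)
  Step 26: b b b b b b b b b b a a A A  =>  b b b b b b b b b b a a a A   (applied A -> a)
  Step 27: b b b b b b b b b b a a a A  =>  b b b b b b b b b b a a a a   (applied A -> a)
Final yield: b b b b b b b b b b a a a a
Total rewrite steps: 27

27


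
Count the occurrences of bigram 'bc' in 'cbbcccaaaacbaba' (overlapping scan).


Scanning 'cbbcccaaaacbaba' for bigram 'bc':
  Position 0: 'cb' -> no
  Position 1: 'bb' -> no
  Position 2: 'bc' -> MATCH
  Position 3: 'cc' -> no
  Position 4: 'cc' -> no
  Position 5: 'ca' -> no
  Position 6: 'aa' -> no
  Position 7: 'aa' -> no
  Position 8: 'aa' -> no
  Position 9: 'ac' -> no
  Position 10: 'cb' -> no
  Position 11: 'ba' -> no
  Position 12: 'ab' -> no
  Position 13: 'ba' -> no
Total matches: 1

1


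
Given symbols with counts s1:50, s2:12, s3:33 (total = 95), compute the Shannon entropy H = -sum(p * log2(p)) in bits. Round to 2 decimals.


Computing entropy H = -sum(p_i * log2(p_i)):
  s1: p = 50/95 = 0.5263, -p*log2(p) = 0.4874
  s2: p = 12/95 = 0.1263, -p*log2(p) = 0.3770
  s3: p = 33/95 = 0.3474, -p*log2(p) = 0.5299
H = sum of terms = 1.3943
Rounded to 2 decimals: 1.39

1.39


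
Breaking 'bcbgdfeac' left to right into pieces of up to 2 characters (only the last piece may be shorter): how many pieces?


'bcbgdfeac' has 9 characters.
Chunking with max size 2:
  Chunk 1: 'bc' (positions 0-1)
  Chunk 2: 'bg' (positions 2-3)
  Chunk 3: 'df' (positions 4-5)
  Chunk 4: 'ea' (positions 6-7)
  Chunk 5: 'c' (positions 8-8)
Total chunks: ceil(9 / 2) = 5

5


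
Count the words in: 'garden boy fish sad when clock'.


Counting words by splitting on spaces:
  Word 1: 'garden'
  Word 2: 'boy'
  Word 3: 'fish'
  Word 4: 'sad'
  Word 5: 'when'
  Word 6: 'clock'
Total words: 6

6


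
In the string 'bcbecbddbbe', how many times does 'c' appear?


Scanning 'bcbecbddbbe' for 'c':
  Position 1: 'c' -> MATCH (count: 1)
  Position 4: 'c' -> MATCH (count: 2)
Total occurrences of 'c': 2

2


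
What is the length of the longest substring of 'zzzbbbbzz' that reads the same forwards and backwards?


Scanning 'zzzbbbbzz' for palindromic substrings.
Substring at positions 1-8: 'zzbbbbzz'.
Check: reverse('zzbbbbzz') = 'zzbbbbzz' -> palindrome confirmed.
Neighbouring characters ('z' / '-') break symmetry, so it cannot extend further.
No longer palindromic substring exists; longest length = 8

8


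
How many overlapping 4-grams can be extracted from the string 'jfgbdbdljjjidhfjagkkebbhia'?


String 'jfgbdbdljjjidhfjagkkebbhia' has length L = 26.
Number of overlapping n-grams = L - n + 1
Substituting: 26 - 4 + 1 = 23

23


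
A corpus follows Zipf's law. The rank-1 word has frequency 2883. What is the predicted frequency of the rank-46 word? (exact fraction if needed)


Zipf's law: freq(rank) = f1 / rank
f1 = 2883, rank = 46
freq = 2883 / 46
GCD(2883, 46) = 1
Simplified: 2883/46

2883/46


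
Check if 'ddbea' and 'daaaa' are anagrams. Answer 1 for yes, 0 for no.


Sort characters of 'ddbea': 'abdde'
Sort characters of 'daaaa': 'aaaad'
Sorted forms differ -> they are NOT anagrams
Result: 0

0


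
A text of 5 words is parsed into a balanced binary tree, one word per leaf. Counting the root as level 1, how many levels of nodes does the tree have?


In a balanced binary tree with n leaves the deepest leaf is ceil(log2(n)) edges below the root,
so counting node levels inclusive of root and leaves gives ceil(log2(n)) + 1 levels.
log2(5) = 2.3219
ceil(2.3219) = 3
levels = 3 + 1 = 4

4


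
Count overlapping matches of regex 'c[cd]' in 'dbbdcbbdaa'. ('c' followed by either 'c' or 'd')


Pattern: c[cd] means 'c' followed by either 'c' or 'd'.
Scanning 'dbbdcbbdaa' position-by-position:
  Pos 0: window 'db' -> no
  Pos 1: window 'bb' -> no
  Pos 2: window 'bd' -> no
  Pos 3: window 'dc' -> no
  Pos 4: window 'cb' -> no
  Pos 5: window 'bb' -> no
  Pos 6: window 'bd' -> no
  Pos 7: window 'da' -> no
  Pos 8: window 'aa' -> no
  Pos 9: window 'a' -> no
Total matches: 0

0


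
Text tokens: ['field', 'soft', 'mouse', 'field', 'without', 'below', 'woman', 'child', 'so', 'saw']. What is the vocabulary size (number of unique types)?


Listing all tokens and tracking unique types:
  Token 1: 'field' -> NEW (unique so far: 1)
  Token 2: 'soft' -> NEW (unique so far: 2)
  Token 3: 'mouse' -> NEW (unique so far: 3)
  Token 4: 'field' -> duplicate (unique so far: 3)
  Token 5: 'without' -> NEW (unique so far: 4)
  Token 6: 'below' -> NEW (unique so far: 5)
  Token 7: 'woman' -> NEW (unique so far: 6)
  Token 8: 'child' -> NEW (unique so far: 7)
  Token 9: 'so' -> NEW (unique so far: 8)
  Token 10: 'saw' -> NEW (unique so far: 9)
Unique types: ('below', 'child', 'field', 'mouse', 'saw', 'so', 'soft', 'without', 'woman')
Vocabulary size: 9

9


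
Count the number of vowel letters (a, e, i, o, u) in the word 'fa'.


Scanning each character of 'fa':
  Position 1: 'f' -> consonant (running count: 0)
  Position 2: 'a' -> vowel (running count: 1)
Total vowels: 1

1


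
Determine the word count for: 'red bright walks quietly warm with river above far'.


Counting words by splitting on spaces:
  Word 1: 'red'
  Word 2: 'bright'
  Word 3: 'walks'
  Word 4: 'quietly'
  Word 5: 'warm'
  Word 6: 'with'
  Word 7: 'river'
  Word 8: 'above'
  Word 9: 'far'
Total words: 9

9


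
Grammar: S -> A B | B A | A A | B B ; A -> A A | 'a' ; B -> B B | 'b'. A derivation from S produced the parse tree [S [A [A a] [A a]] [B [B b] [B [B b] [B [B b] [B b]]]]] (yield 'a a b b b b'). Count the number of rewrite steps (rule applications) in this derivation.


Every bracketed nonterminal node [X ...] in the tree is produced by exactly one rule application.
Reading the tree off as a leftmost derivation:
  Step 1: S  =>  A B   (applied S -> A B)
  Step 2: A B  =>  A A B   (applied A -> A A)
  Step 3: A A B  =>  a A B   (applied A -> a)
  Step 4: a A B  =>  a a B   (applied A -> a)
  Step 5: a a B  =>  a a B B   (applied B -> B B)
  Step 6: a a B B  =>  a a b B   (applied B -> b)
  Step 7: a a b B  =>  a a b B B   (applied B -> B B)
  Step 8: a a b B B  =>  a a b b B   (applied B -> b)
  Step 9: a a b b B  =>  a a b b B B   (applied B -> B B)
  Step 10: a a b b B B  =>  a a b b b B   (applied B -> b)
  Step 11: a a b b b B  =>  a a b b b b   (applied B -> b)
Final yield: a a b b b b
Total rewrite steps: 11

11


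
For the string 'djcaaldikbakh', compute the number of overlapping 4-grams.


String 'djcaaldikbakh' has length L = 13.
Number of overlapping n-grams = L - n + 1
Substituting: 13 - 4 + 1 = 10

10


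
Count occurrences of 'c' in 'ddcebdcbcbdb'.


Scanning 'ddcebdcbcbdb' for 'c':
  Position 2: 'c' -> MATCH (count: 1)
  Position 6: 'c' -> MATCH (count: 2)
  Position 8: 'c' -> MATCH (count: 3)
Total occurrences of 'c': 3

3


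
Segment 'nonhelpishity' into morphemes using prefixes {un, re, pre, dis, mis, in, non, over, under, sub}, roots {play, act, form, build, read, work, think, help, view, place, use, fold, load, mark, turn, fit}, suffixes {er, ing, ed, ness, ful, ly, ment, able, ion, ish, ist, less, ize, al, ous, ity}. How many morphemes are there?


Segmenting 'nonhelpishity' against the inventory:
  'non' -> prefix (morpheme 1)
  'help' -> root (morpheme 2)
  'ish' -> suffix (morpheme 3)
  'ity' -> suffix (morpheme 4)
Total morphemes: 4

4


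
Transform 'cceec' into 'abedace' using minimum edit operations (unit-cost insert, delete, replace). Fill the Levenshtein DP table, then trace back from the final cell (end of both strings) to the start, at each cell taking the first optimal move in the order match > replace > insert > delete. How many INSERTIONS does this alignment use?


Edit distance = 5. Backtracking from cell (5, 7) with preference match > replace > insert > delete,
then listing the resulting alignment 'cceec' -> 'abedace' left to right:
  Step 1: replace c->a
  Step 2: replace c->b
  Step 3: keep 'e'
  Step 4: insert 'd' [insertion #1]
  Step 5: replace e->a
  Step 6: keep 'c'
  Step 7: insert 'e' [insertion #2]
Total insertions: 2

2


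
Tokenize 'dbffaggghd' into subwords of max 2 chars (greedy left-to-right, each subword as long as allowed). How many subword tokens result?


'dbffaggghd' has 10 characters.
Chunking with max size 2:
  Chunk 1: 'db' (positions 0-1)
  Chunk 2: 'ff' (positions 2-3)
  Chunk 3: 'ag' (positions 4-5)
  Chunk 4: 'gg' (positions 6-7)
  Chunk 5: 'hd' (positions 8-9)
Total chunks: ceil(10 / 2) = 5

5


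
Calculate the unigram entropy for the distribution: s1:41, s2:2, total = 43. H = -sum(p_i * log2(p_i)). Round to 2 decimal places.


Computing entropy H = -sum(p_i * log2(p_i)):
  s1: p = 41/43 = 0.9535, -p*log2(p) = 0.0655
  s2: p = 2/43 = 0.0465, -p*log2(p) = 0.2059
H = sum of terms = 0.2714
Rounded to 2 decimals: 0.27

0.27


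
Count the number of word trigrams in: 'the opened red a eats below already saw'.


Word trigrams from [8] words:
  Trigram 1: (the opened red)
  Trigram 2: (opened red a)
  Trigram 3: (red a eats)
  Trigram 4: (a eats below)
  Trigram 5: (eats below already)
  Trigram 6: (below already saw)
Total word trigrams: 8 - 2 = 6

6


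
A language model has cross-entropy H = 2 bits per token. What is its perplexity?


Perplexity formula: PP = 2^H
H = 2
PP = 2^2
Steps: 2^1 = 2, 2^2 = 4
PP = 4

4


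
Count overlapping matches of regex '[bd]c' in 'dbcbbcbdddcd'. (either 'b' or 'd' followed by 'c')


Pattern: [bd]c means either 'b' or 'd' followed by 'c'.
Scanning 'dbcbbcbdddcd' position-by-position:
  Pos 0: window 'db' -> no
  Pos 1: window 'bc' -> MATCH
  Pos 2: window 'cb' -> no
  Pos 3: window 'bb' -> no
  Pos 4: window 'bc' -> MATCH
  Pos 5: window 'cb' -> no
  Pos 6: window 'bd' -> no
  Pos 7: window 'dd' -> no
  Pos 8: window 'dd' -> no
  Pos 9: window 'dc' -> MATCH
  Pos 10: window 'cd' -> no
  Pos 11: window 'd' -> no
Total matches: 3

3


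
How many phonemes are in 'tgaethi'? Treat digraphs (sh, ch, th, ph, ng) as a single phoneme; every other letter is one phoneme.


Parsing 'tgaethi' greedily, digraphs first:
  't' -> consonant phoneme (phonemes so far: 1)
  'g' -> consonant phoneme (phonemes so far: 2)
  'a' -> vowel phoneme (phonemes so far: 3)
  'e' -> vowel phoneme (phonemes so far: 4)
  'th' -> digraph (1 consonant phoneme) (phonemes so far: 5)
  'i' -> vowel phoneme (phonemes so far: 6)
Total phonemes: 6

6


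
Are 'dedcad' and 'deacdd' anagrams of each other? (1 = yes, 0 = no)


Sort characters of 'dedcad': 'acddde'
Sort characters of 'deacdd': 'acddde'
Sorted forms match -> they ARE anagrams
Result: 1

1


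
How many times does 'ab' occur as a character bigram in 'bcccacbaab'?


Scanning 'bcccacbaab' for bigram 'ab':
  Position 0: 'bc' -> no
  Position 1: 'cc' -> no
  Position 2: 'cc' -> no
  Position 3: 'ca' -> no
  Position 4: 'ac' -> no
  Position 5: 'cb' -> no
  Position 6: 'ba' -> no
  Position 7: 'aa' -> no
  Position 8: 'ab' -> MATCH
Total matches: 1

1


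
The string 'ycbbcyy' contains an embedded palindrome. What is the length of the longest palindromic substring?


Scanning 'ycbbcyy' for palindromic substrings.
Substring at positions 0-5: 'ycbbcy'.
Check: reverse('ycbbcy') = 'ycbbcy' -> palindrome confirmed.
Neighbouring characters ('-' / 'y') break symmetry, so it cannot extend further.
No longer palindromic substring exists; longest length = 6

6


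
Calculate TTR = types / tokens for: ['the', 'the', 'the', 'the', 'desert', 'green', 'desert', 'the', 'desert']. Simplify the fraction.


Tokens: 9
Unique types: ('desert', 'green', 'the') = 3
TTR = 3/9
Simplify: divide both by 3 -> 1/3
TTR = 1/3

1/3


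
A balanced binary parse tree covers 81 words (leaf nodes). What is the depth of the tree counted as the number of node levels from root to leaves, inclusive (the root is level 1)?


In a balanced binary tree with n leaves the deepest leaf is ceil(log2(n)) edges below the root,
so counting node levels inclusive of root and leaves gives ceil(log2(n)) + 1 levels.
log2(81) = 6.3399
ceil(6.3399) = 7
levels = 7 + 1 = 8

8


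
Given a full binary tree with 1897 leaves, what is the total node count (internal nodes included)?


Leaf nodes (terminals): 1897
Internal nodes = n - 1 = 1897 - 1 = 1896
Total = leaves + internal = 1897 + 1896 = 3793

3793


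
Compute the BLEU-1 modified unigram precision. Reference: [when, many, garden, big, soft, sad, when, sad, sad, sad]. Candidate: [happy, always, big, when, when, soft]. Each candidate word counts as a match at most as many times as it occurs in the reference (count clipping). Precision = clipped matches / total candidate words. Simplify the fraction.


Reference word counts: {'big': 1, 'garden': 1, 'many': 1, 'sad': 4, 'soft': 1, 'when': 2}
Checking each candidate word (with clipping):
  'happy' -> not in reference -> no match (matches: 0)
  'always' -> not in reference -> no match (matches: 0)
  'big' -> in reference (ref count 1, used 1/1) -> match (matches: 1)
  'when' -> in reference (ref count 2, used 1/2) -> match (matches: 2)
  'when' -> in reference (ref count 2, used 2/2) -> match (matches: 3)
  'soft' -> in reference (ref count 1, used 1/1) -> match (matches: 4)
Clipped matches: 4, Candidate length: 6
Precision = 4/6 = 2/3

2/3


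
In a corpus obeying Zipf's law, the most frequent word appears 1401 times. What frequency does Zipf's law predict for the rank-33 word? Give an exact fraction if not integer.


Zipf's law: freq(rank) = f1 / rank
f1 = 1401, rank = 33
freq = 1401 / 33
GCD(1401, 33) = 3
Simplified: 467/11

467/11


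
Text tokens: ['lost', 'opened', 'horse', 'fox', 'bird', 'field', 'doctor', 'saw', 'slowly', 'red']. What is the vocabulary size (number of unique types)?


Listing all tokens and tracking unique types:
  Token 1: 'lost' -> NEW (unique so far: 1)
  Token 2: 'opened' -> NEW (unique so far: 2)
  Token 3: 'horse' -> NEW (unique so far: 3)
  Token 4: 'fox' -> NEW (unique so far: 4)
  Token 5: 'bird' -> NEW (unique so far: 5)
  Token 6: 'field' -> NEW (unique so far: 6)
  Token 7: 'doctor' -> NEW (unique so far: 7)
  Token 8: 'saw' -> NEW (unique so far: 8)
  Token 9: 'slowly' -> NEW (unique so far: 9)
  Token 10: 'red' -> NEW (unique so far: 10)
Unique types: ('bird', 'doctor', 'field', 'fox', 'horse', 'lost', 'opened', 'red', 'saw', 'slowly')
Vocabulary size: 10

10


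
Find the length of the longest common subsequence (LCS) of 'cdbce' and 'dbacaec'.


DP table for LCS of 'cdbce' and 'dbacaec':
       d  b  a  c  a  e  c
    0  0  0  0  0  0  0  0
  c 0  0  0  0  1  1  1  1
  d 0  1  1  1  1  1  1  1
  b 0  1  2  2  2  2  2  2
  c 0  1  2  2  3  3  3  3
  e 0  1  2  2  3  3  4  4
LCS: 'dbce'
LCS length = 4

4


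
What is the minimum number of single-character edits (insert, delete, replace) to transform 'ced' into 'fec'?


Building DP table for s1='ced' (len 3) and s2='fec' (len 3):
       f  e  c
    0  1  2  3
  c 1  1  2  2
  e 2  2  1  2
  d 3  3  2  2
Edit distance = dp[3][3] = 2

2


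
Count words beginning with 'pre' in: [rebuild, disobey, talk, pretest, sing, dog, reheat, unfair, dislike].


Checking each word for prefix 'pre':
  'rebuild' -> no (count: 0)
  'disobey' -> no (count: 0)
  'talk' -> no (count: 0)
  'pretest' -> YES, starts with 'pre' (count: 1)
  'sing' -> no (count: 1)
  'dog' -> no (count: 1)
  'reheat' -> no (count: 1)
  'unfair' -> no (count: 1)
  'dislike' -> no (count: 1)
Total with prefix 'pre': 1

1


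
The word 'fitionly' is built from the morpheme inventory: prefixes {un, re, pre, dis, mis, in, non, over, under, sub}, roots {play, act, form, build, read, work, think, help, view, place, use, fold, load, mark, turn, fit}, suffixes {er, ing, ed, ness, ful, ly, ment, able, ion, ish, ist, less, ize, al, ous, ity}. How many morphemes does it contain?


Segmenting 'fitionly' against the inventory:
  'fit' -> root (morpheme 1)
  'ion' -> suffix (morpheme 2)
  'ly' -> suffix (morpheme 3)
Total morphemes: 3

3


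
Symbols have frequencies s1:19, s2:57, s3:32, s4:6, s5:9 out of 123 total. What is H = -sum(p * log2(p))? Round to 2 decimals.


Computing entropy H = -sum(p_i * log2(p_i)):
  s1: p = 19/123 = 0.1545, -p*log2(p) = 0.4162
  s2: p = 57/123 = 0.4634, -p*log2(p) = 0.5142
  s3: p = 32/123 = 0.2602, -p*log2(p) = 0.5054
  s4: p = 6/123 = 0.0488, -p*log2(p) = 0.2126
  s5: p = 9/123 = 0.0732, -p*log2(p) = 0.2760
H = sum of terms = 1.9244
Rounded to 2 decimals: 1.92

1.92


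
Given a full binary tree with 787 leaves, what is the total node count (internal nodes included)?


Leaf nodes (terminals): 787
Internal nodes = n - 1 = 787 - 1 = 786
Total = leaves + internal = 787 + 786 = 1573

1573


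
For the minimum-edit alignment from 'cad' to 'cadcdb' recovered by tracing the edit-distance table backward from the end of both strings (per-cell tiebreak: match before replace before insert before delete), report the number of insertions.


Edit distance = 3. Backtracking from cell (3, 6) with preference match > replace > insert > delete,
then listing the resulting alignment 'cad' -> 'cadcdb' left to right:
  Step 1: keep 'c'
  Step 2: keep 'a'
  Step 3: insert 'd' [insertion #1]
  Step 4: insert 'c' [insertion #2]
  Step 5: keep 'd'
  Step 6: insert 'b' [insertion #3]
Total insertions: 3

3


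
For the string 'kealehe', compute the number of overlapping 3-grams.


String 'kealehe' has length L = 7.
Number of overlapping n-grams = L - n + 1
Substituting: 7 - 3 + 1 = 5

5


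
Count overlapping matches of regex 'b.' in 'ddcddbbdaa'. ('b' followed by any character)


Pattern: b. means 'b' followed by any character.
Scanning 'ddcddbbdaa' position-by-position:
  Pos 0: window 'dd' -> no
  Pos 1: window 'dc' -> no
  Pos 2: window 'cd' -> no
  Pos 3: window 'dd' -> no
  Pos 4: window 'db' -> no
  Pos 5: window 'bb' -> MATCH
  Pos 6: window 'bd' -> MATCH
  Pos 7: window 'da' -> no
  Pos 8: window 'aa' -> no
  Pos 9: window 'a' -> no
Total matches: 2

2


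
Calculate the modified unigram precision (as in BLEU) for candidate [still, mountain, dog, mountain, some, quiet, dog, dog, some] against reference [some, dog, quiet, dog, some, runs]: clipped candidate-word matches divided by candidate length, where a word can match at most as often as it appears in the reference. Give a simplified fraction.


Reference word counts: {'dog': 2, 'quiet': 1, 'runs': 1, 'some': 2}
Checking each candidate word (with clipping):
  'still' -> not in reference -> no match (matches: 0)
  'mountain' -> not in reference -> no match (matches: 0)
  'dog' -> in reference (ref count 2, used 1/2) -> match (matches: 1)
  'mountain' -> not in reference -> no match (matches: 1)
  'some' -> in reference (ref count 2, used 1/2) -> match (matches: 2)
  'quiet' -> in reference (ref count 1, used 1/1) -> match (matches: 3)
  'dog' -> in reference (ref count 2, used 2/2) -> match (matches: 4)
  'dog' -> ref count 2 already used up (2/2) -> clipped, no match (matches: 4)
  'some' -> in reference (ref count 2, used 2/2) -> match (matches: 5)
Clipped matches: 5, Candidate length: 9
Precision = 5/9

5/9


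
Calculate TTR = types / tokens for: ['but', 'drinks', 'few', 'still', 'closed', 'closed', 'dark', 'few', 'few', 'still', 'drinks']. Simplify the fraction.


Tokens: 11
Unique types: ('but', 'closed', 'dark', 'drinks', 'few', 'still') = 6
TTR = 6/11
Already in lowest terms.

6/11


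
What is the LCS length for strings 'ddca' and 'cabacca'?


DP table for LCS of 'ddca' and 'cabacca':
       c  a  b  a  c  c  a
    0  0  0  0  0  0  0  0
  d 0  0  0  0  0  0  0  0
  d 0  0  0  0  0  0  0  0
  c 0  1  1  1  1  1  1  1
  a 0  1  2  2  2  2  2  2
LCS: 'ca'
LCS length = 2

2


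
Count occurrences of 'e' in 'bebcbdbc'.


Scanning 'bebcbdbc' for 'e':
  Position 1: 'e' -> MATCH (count: 1)
Total occurrences of 'e': 1

1


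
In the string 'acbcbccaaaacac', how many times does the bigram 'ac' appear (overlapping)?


Scanning 'acbcbccaaaacac' for bigram 'ac':
  Position 0: 'ac' -> MATCH
  Position 1: 'cb' -> no
  Position 2: 'bc' -> no
  Position 3: 'cb' -> no
  Position 4: 'bc' -> no
  Position 5: 'cc' -> no
  Position 6: 'ca' -> no
  Position 7: 'aa' -> no
  Position 8: 'aa' -> no
  Position 9: 'aa' -> no
  Position 10: 'ac' -> MATCH
  Position 11: 'ca' -> no
  Position 12: 'ac' -> MATCH
Total matches: 3

3


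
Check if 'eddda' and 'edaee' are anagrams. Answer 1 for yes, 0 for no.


Sort characters of 'eddda': 'addde'
Sort characters of 'edaee': 'adeee'
Sorted forms differ -> they are NOT anagrams
Result: 0

0


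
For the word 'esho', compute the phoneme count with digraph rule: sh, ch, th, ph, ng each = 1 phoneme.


Parsing 'esho' greedily, digraphs first:
  'e' -> vowel phoneme (phonemes so far: 1)
  'sh' -> digraph (1 consonant phoneme) (phonemes so far: 2)
  'o' -> vowel phoneme (phonemes so far: 3)
Total phonemes: 3

3


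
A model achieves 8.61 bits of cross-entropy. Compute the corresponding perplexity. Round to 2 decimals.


Perplexity formula: PP = 2^H
H = 8.61
PP = 2^8.61
Decompose: 2^8.61 = 2^8 * 2^0.61
2^8 = 256, 2^0.61 ~ 1.5262592
PP ~ 256 * 1.5262592 = 390.7223552
Rounded to 2 decimals: 390.72

390.72


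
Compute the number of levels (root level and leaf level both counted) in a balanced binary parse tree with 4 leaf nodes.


In a balanced binary tree with n leaves the deepest leaf is ceil(log2(n)) edges below the root,
so counting node levels inclusive of root and leaves gives ceil(log2(n)) + 1 levels.
log2(4) = 2.0000
ceil(2.0000) = 2
levels = 2 + 1 = 3

3


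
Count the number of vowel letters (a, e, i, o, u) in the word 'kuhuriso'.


Scanning each character of 'kuhuriso':
  Position 1: 'k' -> consonant (running count: 0)
  Position 2: 'u' -> vowel (running count: 1)
  Position 3: 'h' -> consonant (running count: 1)
  Position 4: 'u' -> vowel (running count: 2)
  Position 5: 'r' -> consonant (running count: 2)
  Position 6: 'i' -> vowel (running count: 3)
  Position 7: 's' -> consonant (running count: 3)
  Position 8: 'o' -> vowel (running count: 4)
Total vowels: 4

4


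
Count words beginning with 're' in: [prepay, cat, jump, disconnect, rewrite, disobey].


Checking each word for prefix 're':
  'prepay' -> no (count: 0)
  'cat' -> no (count: 0)
  'jump' -> no (count: 0)
  'disconnect' -> no (count: 0)
  'rewrite' -> YES, starts with 're' (count: 1)
  'disobey' -> no (count: 1)
Total with prefix 're': 1

1


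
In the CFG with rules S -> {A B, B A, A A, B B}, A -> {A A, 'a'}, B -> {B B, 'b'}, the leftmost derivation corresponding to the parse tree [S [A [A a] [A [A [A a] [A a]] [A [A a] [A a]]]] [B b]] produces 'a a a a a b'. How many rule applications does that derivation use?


Every bracketed nonterminal node [X ...] in the tree is produced by exactly one rule application.
Reading the tree off as a leftmost derivation:
  Step 1: S  =>  A B   (applied S -> A B)
  Step 2: A B  =>  A A B   (applied A -> A A)
  Step 3: A A B  =>  a A B   (applied A -> a)
  Step 4: a A B  =>  a A A B   (applied A -> A A)
  Step 5: a A A B  =>  a A A A B   (applied A -> A A)
  Step 6: a A A A B  =>  a a A A B   (applied A -> a)
  Step 7: a a A A B  =>  a a a A B   (applied A -> a)
  Step 8: a a a A B  =>  a a a A A B   (applied A -> A A)
  Step 9: a a a A A B  =>  a a a a A B   (applied A -> a)
  Step 10: a a a a A B  =>  a a a a a B   (applied A -> a)
  Step 11: a a a a a B  =>  a a a a a b   (applied B -> b)
Final yield: a a a a a b
Total rewrite steps: 11

11


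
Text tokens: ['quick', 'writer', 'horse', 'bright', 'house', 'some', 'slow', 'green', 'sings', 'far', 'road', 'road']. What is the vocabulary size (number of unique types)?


Listing all tokens and tracking unique types:
  Token 1: 'quick' -> NEW (unique so far: 1)
  Token 2: 'writer' -> NEW (unique so far: 2)
  Token 3: 'horse' -> NEW (unique so far: 3)
  Token 4: 'bright' -> NEW (unique so far: 4)
  Token 5: 'house' -> NEW (unique so far: 5)
  Token 6: 'some' -> NEW (unique so far: 6)
  Token 7: 'slow' -> NEW (unique so far: 7)
  Token 8: 'green' -> NEW (unique so far: 8)
  Token 9: 'sings' -> NEW (unique so far: 9)
  Token 10: 'far' -> NEW (unique so far: 10)
  Token 11: 'road' -> NEW (unique so far: 11)
  Token 12: 'road' -> duplicate (unique so far: 11)
Unique types: ('bright', 'far', 'green', 'horse', 'house', 'quick', 'road', 'sings', 'slow', 'some', 'writer')
Vocabulary size: 11

11


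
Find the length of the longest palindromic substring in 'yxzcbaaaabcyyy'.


Scanning 'yxzcbaaaabcyyy' for palindromic substrings.
Substring at positions 3-10: 'cbaaaabc'.
Check: reverse('cbaaaabc') = 'cbaaaabc' -> palindrome confirmed.
Neighbouring characters ('z' / 'y') break symmetry, so it cannot extend further.
No longer palindromic substring exists; longest length = 8

8


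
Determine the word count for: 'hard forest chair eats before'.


Counting words by splitting on spaces:
  Word 1: 'hard'
  Word 2: 'forest'
  Word 3: 'chair'
  Word 4: 'eats'
  Word 5: 'before'
Total words: 5

5


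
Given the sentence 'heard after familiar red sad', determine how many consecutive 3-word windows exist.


Word trigrams from [5] words:
  Trigram 1: (heard after familiar)
  Trigram 2: (after familiar red)
  Trigram 3: (familiar red sad)
Total word trigrams: 5 - 2 = 3

3


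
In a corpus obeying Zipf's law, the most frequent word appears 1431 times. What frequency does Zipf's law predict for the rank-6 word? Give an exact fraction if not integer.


Zipf's law: freq(rank) = f1 / rank
f1 = 1431, rank = 6
freq = 1431 / 6
GCD(1431, 6) = 3
Simplified: 477/2

477/2


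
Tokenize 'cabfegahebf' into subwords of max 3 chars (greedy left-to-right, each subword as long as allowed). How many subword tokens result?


'cabfegahebf' has 11 characters.
Chunking with max size 3:
  Chunk 1: 'cab' (positions 0-2)
  Chunk 2: 'feg' (positions 3-5)
  Chunk 3: 'ahe' (positions 6-8)
  Chunk 4: 'bf' (positions 9-10)
Total chunks: ceil(11 / 3) = 4

4


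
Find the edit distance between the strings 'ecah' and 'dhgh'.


Building DP table for s1='ecah' (len 4) and s2='dhgh' (len 4):
       d  h  g  h
    0  1  2  3  4
  e 1  1  2  3  4
  c 2  2  2  3  4
  a 3  3  3  3  4
  h 4  4  3  4  3
Edit distance = dp[4][4] = 3

3


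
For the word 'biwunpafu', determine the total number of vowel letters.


Scanning each character of 'biwunpafu':
  Position 1: 'b' -> consonant (running count: 0)
  Position 2: 'i' -> vowel (running count: 1)
  Position 3: 'w' -> consonant (running count: 1)
  Position 4: 'u' -> vowel (running count: 2)
  Position 5: 'n' -> consonant (running count: 2)
  Position 6: 'p' -> consonant (running count: 2)
  Position 7: 'a' -> vowel (running count: 3)
  Position 8: 'f' -> consonant (running count: 3)
  Position 9: 'u' -> vowel (running count: 4)
Total vowels: 4

4


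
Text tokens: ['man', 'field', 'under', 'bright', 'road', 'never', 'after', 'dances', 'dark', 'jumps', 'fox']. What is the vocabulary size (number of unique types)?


Listing all tokens and tracking unique types:
  Token 1: 'man' -> NEW (unique so far: 1)
  Token 2: 'field' -> NEW (unique so far: 2)
  Token 3: 'under' -> NEW (unique so far: 3)
  Token 4: 'bright' -> NEW (unique so far: 4)
  Token 5: 'road' -> NEW (unique so far: 5)
  Token 6: 'never' -> NEW (unique so far: 6)
  Token 7: 'after' -> NEW (unique so far: 7)
  Token 8: 'dances' -> NEW (unique so far: 8)
  Token 9: 'dark' -> NEW (unique so far: 9)
  Token 10: 'jumps' -> NEW (unique so far: 10)
  Token 11: 'fox' -> NEW (unique so far: 11)
Unique types: ('after', 'bright', 'dances', 'dark', 'field', 'fox', 'jumps', 'man', 'never', 'road', 'under')
Vocabulary size: 11

11


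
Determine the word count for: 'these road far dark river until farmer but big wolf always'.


Counting words by splitting on spaces:
  Word 1: 'these'
  Word 2: 'road'
  Word 3: 'far'
  Word 4: 'dark'
  Word 5: 'river'
  Word 6: 'until'
  Word 7: 'farmer'
  Word 8: 'but'
  Word 9: 'big'
  Word 10: 'wolf'
  Word 11: 'always'
Total words: 11

11


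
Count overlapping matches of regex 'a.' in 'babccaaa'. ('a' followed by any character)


Pattern: a. means 'a' followed by any character.
Scanning 'babccaaa' position-by-position:
  Pos 0: window 'ba' -> no
  Pos 1: window 'ab' -> MATCH
  Pos 2: window 'bc' -> no
  Pos 3: window 'cc' -> no
  Pos 4: window 'ca' -> no
  Pos 5: window 'aa' -> MATCH
  Pos 6: window 'aa' -> MATCH
  Pos 7: window 'a' -> no
Total matches: 3

3


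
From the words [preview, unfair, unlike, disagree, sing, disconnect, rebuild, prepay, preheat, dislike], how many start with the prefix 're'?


Checking each word for prefix 're':
  'preview' -> no (count: 0)
  'unfair' -> no (count: 0)
  'unlike' -> no (count: 0)
  'disagree' -> no (count: 0)
  'sing' -> no (count: 0)
  'disconnect' -> no (count: 0)
  'rebuild' -> YES, starts with 're' (count: 1)
  'prepay' -> no (count: 1)
  'preheat' -> no (count: 1)
  'dislike' -> no (count: 1)
Total with prefix 're': 1

1


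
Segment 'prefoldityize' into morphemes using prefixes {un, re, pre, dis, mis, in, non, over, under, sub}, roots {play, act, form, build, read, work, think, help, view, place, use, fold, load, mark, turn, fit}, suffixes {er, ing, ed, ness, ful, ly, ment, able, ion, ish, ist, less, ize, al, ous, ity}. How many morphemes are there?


Segmenting 'prefoldityize' against the inventory:
  'pre' -> prefix (morpheme 1)
  'fold' -> root (morpheme 2)
  'ity' -> suffix (morpheme 3)
  'ize' -> suffix (morpheme 4)
Total morphemes: 4

4


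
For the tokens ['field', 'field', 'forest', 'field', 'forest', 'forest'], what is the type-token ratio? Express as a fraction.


Tokens: 6
Unique types: ('field', 'forest') = 2
TTR = 2/6
Simplify: divide both by 2 -> 1/3
TTR = 1/3

1/3


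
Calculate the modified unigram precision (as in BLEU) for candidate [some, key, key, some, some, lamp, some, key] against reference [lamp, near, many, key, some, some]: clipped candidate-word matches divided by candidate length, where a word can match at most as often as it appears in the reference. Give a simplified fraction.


Reference word counts: {'key': 1, 'lamp': 1, 'many': 1, 'near': 1, 'some': 2}
Checking each candidate word (with clipping):
  'some' -> in reference (ref count 2, used 1/2) -> match (matches: 1)
  'key' -> in reference (ref count 1, used 1/1) -> match (matches: 2)
  'key' -> ref count 1 already used up (1/1) -> clipped, no match (matches: 2)
  'some' -> in reference (ref count 2, used 2/2) -> match (matches: 3)
  'some' -> ref count 2 already used up (2/2) -> clipped, no match (matches: 3)
  'lamp' -> in reference (ref count 1, used 1/1) -> match (matches: 4)
  'some' -> ref count 2 already used up (2/2) -> clipped, no match (matches: 4)
  'key' -> ref count 1 already used up (1/1) -> clipped, no match (matches: 4)
Clipped matches: 4, Candidate length: 8
Precision = 4/8 = 1/2

1/2


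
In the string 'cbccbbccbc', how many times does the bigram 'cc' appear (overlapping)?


Scanning 'cbccbbccbc' for bigram 'cc':
  Position 0: 'cb' -> no
  Position 1: 'bc' -> no
  Position 2: 'cc' -> MATCH
  Position 3: 'cb' -> no
  Position 4: 'bb' -> no
  Position 5: 'bc' -> no
  Position 6: 'cc' -> MATCH
  Position 7: 'cb' -> no
  Position 8: 'bc' -> no
Total matches: 2

2


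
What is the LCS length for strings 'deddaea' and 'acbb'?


DP table for LCS of 'deddaea' and 'acbb':
       a  c  b  b
    0  0  0  0  0
  d 0  0  0  0  0
  e 0  0  0  0  0
  d 0  0  0  0  0
  d 0  0  0  0  0
  a 0  1  1  1  1
  e 0  1  1  1  1
  a 0  1  1  1  1
LCS: 'a'
LCS length = 1

1


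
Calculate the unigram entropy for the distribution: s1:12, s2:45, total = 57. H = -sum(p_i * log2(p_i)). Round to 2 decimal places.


Computing entropy H = -sum(p_i * log2(p_i)):
  s1: p = 12/57 = 0.2105, -p*log2(p) = 0.4732
  s2: p = 45/57 = 0.7895, -p*log2(p) = 0.2692
H = sum of terms = 0.7424
Rounded to 2 decimals: 0.74

0.74


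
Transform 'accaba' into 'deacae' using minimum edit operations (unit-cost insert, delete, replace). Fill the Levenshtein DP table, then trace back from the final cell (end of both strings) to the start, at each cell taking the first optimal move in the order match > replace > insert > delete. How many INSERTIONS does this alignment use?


Edit distance = 5. Backtracking from cell (6, 6) with preference match > replace > insert > delete,
then listing the resulting alignment 'accaba' -> 'deacae' left to right:
  Step 1: insert 'd' [insertion #1]
  Step 2: replace a->e
  Step 3: replace c->a
  Step 4: keep 'c'
  Step 5: keep 'a'
  Step 6: delete 'b'
  Step 7: replace a->e
Total insertions: 1

1


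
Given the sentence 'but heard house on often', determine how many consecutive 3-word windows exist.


Word trigrams from [5] words:
  Trigram 1: (but heard house)
  Trigram 2: (heard house on)
  Trigram 3: (house on often)
Total word trigrams: 5 - 2 = 3

3


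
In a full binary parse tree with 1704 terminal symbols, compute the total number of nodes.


Leaf nodes (terminals): 1704
Internal nodes = n - 1 = 1704 - 1 = 1703
Total = leaves + internal = 1704 + 1703 = 3407

3407


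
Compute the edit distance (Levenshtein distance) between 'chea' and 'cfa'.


Building DP table for s1='chea' (len 4) and s2='cfa' (len 3):
       c  f  a
    0  1  2  3
  c 1  0  1  2
  h 2  1  1  2
  e 3  2  2  2
  a 4  3  3  2
Edit distance = dp[4][3] = 2

2


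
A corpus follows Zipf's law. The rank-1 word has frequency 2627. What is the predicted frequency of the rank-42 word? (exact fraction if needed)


Zipf's law: freq(rank) = f1 / rank
f1 = 2627, rank = 42
freq = 2627 / 42
GCD(2627, 42) = 1
Simplified: 2627/42

2627/42
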